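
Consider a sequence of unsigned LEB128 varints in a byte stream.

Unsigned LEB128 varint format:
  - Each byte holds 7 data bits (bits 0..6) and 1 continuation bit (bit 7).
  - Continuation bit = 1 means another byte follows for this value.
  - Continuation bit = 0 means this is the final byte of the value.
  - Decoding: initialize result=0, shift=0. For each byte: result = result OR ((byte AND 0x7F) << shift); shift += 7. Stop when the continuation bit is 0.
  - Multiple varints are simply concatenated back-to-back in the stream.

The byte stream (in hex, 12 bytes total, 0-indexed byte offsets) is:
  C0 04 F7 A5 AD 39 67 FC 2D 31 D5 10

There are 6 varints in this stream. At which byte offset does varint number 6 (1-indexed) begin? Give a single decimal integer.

  byte[0]=0xC0 cont=1 payload=0x40=64: acc |= 64<<0 -> acc=64 shift=7
  byte[1]=0x04 cont=0 payload=0x04=4: acc |= 4<<7 -> acc=576 shift=14 [end]
Varint 1: bytes[0:2] = C0 04 -> value 576 (2 byte(s))
  byte[2]=0xF7 cont=1 payload=0x77=119: acc |= 119<<0 -> acc=119 shift=7
  byte[3]=0xA5 cont=1 payload=0x25=37: acc |= 37<<7 -> acc=4855 shift=14
  byte[4]=0xAD cont=1 payload=0x2D=45: acc |= 45<<14 -> acc=742135 shift=21
  byte[5]=0x39 cont=0 payload=0x39=57: acc |= 57<<21 -> acc=120279799 shift=28 [end]
Varint 2: bytes[2:6] = F7 A5 AD 39 -> value 120279799 (4 byte(s))
  byte[6]=0x67 cont=0 payload=0x67=103: acc |= 103<<0 -> acc=103 shift=7 [end]
Varint 3: bytes[6:7] = 67 -> value 103 (1 byte(s))
  byte[7]=0xFC cont=1 payload=0x7C=124: acc |= 124<<0 -> acc=124 shift=7
  byte[8]=0x2D cont=0 payload=0x2D=45: acc |= 45<<7 -> acc=5884 shift=14 [end]
Varint 4: bytes[7:9] = FC 2D -> value 5884 (2 byte(s))
  byte[9]=0x31 cont=0 payload=0x31=49: acc |= 49<<0 -> acc=49 shift=7 [end]
Varint 5: bytes[9:10] = 31 -> value 49 (1 byte(s))
  byte[10]=0xD5 cont=1 payload=0x55=85: acc |= 85<<0 -> acc=85 shift=7
  byte[11]=0x10 cont=0 payload=0x10=16: acc |= 16<<7 -> acc=2133 shift=14 [end]
Varint 6: bytes[10:12] = D5 10 -> value 2133 (2 byte(s))

Answer: 10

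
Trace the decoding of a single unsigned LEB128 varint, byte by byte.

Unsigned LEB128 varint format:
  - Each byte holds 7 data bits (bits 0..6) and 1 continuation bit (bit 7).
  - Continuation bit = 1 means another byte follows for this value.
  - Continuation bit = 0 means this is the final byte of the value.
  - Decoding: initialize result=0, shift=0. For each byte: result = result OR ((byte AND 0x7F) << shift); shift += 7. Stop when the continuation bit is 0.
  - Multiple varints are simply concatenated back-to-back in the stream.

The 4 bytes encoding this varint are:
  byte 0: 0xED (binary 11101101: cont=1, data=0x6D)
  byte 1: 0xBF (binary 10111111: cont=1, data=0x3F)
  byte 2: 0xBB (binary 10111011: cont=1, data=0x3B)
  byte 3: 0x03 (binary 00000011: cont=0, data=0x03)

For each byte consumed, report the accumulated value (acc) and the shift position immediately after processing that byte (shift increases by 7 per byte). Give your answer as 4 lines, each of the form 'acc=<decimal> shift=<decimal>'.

Answer: acc=109 shift=7
acc=8173 shift=14
acc=974829 shift=21
acc=7266285 shift=28

Derivation:
byte 0=0xED: payload=0x6D=109, contrib = 109<<0 = 109; acc -> 109, shift -> 7
byte 1=0xBF: payload=0x3F=63, contrib = 63<<7 = 8064; acc -> 8173, shift -> 14
byte 2=0xBB: payload=0x3B=59, contrib = 59<<14 = 966656; acc -> 974829, shift -> 21
byte 3=0x03: payload=0x03=3, contrib = 3<<21 = 6291456; acc -> 7266285, shift -> 28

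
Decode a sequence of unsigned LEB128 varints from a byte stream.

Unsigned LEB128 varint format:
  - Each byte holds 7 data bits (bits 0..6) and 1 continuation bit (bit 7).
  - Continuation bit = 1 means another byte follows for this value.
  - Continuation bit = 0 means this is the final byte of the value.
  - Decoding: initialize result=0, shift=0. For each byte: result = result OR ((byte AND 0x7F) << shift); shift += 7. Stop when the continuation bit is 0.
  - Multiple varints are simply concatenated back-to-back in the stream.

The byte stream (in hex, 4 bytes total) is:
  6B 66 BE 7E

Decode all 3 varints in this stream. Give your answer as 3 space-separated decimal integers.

  byte[0]=0x6B cont=0 payload=0x6B=107: acc |= 107<<0 -> acc=107 shift=7 [end]
Varint 1: bytes[0:1] = 6B -> value 107 (1 byte(s))
  byte[1]=0x66 cont=0 payload=0x66=102: acc |= 102<<0 -> acc=102 shift=7 [end]
Varint 2: bytes[1:2] = 66 -> value 102 (1 byte(s))
  byte[2]=0xBE cont=1 payload=0x3E=62: acc |= 62<<0 -> acc=62 shift=7
  byte[3]=0x7E cont=0 payload=0x7E=126: acc |= 126<<7 -> acc=16190 shift=14 [end]
Varint 3: bytes[2:4] = BE 7E -> value 16190 (2 byte(s))

Answer: 107 102 16190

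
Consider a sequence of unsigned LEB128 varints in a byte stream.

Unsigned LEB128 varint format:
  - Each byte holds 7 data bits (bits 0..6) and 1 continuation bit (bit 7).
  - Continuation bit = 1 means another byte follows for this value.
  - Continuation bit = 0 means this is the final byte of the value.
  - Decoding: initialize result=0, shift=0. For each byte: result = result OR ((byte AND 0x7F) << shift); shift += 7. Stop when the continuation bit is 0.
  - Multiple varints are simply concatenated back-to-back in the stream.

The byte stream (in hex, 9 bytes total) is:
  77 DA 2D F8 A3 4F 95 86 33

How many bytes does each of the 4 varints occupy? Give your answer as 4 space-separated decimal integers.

Answer: 1 2 3 3

Derivation:
  byte[0]=0x77 cont=0 payload=0x77=119: acc |= 119<<0 -> acc=119 shift=7 [end]
Varint 1: bytes[0:1] = 77 -> value 119 (1 byte(s))
  byte[1]=0xDA cont=1 payload=0x5A=90: acc |= 90<<0 -> acc=90 shift=7
  byte[2]=0x2D cont=0 payload=0x2D=45: acc |= 45<<7 -> acc=5850 shift=14 [end]
Varint 2: bytes[1:3] = DA 2D -> value 5850 (2 byte(s))
  byte[3]=0xF8 cont=1 payload=0x78=120: acc |= 120<<0 -> acc=120 shift=7
  byte[4]=0xA3 cont=1 payload=0x23=35: acc |= 35<<7 -> acc=4600 shift=14
  byte[5]=0x4F cont=0 payload=0x4F=79: acc |= 79<<14 -> acc=1298936 shift=21 [end]
Varint 3: bytes[3:6] = F8 A3 4F -> value 1298936 (3 byte(s))
  byte[6]=0x95 cont=1 payload=0x15=21: acc |= 21<<0 -> acc=21 shift=7
  byte[7]=0x86 cont=1 payload=0x06=6: acc |= 6<<7 -> acc=789 shift=14
  byte[8]=0x33 cont=0 payload=0x33=51: acc |= 51<<14 -> acc=836373 shift=21 [end]
Varint 4: bytes[6:9] = 95 86 33 -> value 836373 (3 byte(s))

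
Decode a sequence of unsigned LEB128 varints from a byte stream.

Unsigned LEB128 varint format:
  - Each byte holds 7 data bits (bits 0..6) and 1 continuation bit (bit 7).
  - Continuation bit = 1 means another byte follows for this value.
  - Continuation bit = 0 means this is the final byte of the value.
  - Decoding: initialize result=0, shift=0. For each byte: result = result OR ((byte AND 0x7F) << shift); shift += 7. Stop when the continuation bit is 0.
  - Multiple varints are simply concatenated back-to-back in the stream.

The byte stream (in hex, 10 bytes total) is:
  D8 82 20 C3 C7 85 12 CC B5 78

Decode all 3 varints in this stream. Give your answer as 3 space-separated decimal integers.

  byte[0]=0xD8 cont=1 payload=0x58=88: acc |= 88<<0 -> acc=88 shift=7
  byte[1]=0x82 cont=1 payload=0x02=2: acc |= 2<<7 -> acc=344 shift=14
  byte[2]=0x20 cont=0 payload=0x20=32: acc |= 32<<14 -> acc=524632 shift=21 [end]
Varint 1: bytes[0:3] = D8 82 20 -> value 524632 (3 byte(s))
  byte[3]=0xC3 cont=1 payload=0x43=67: acc |= 67<<0 -> acc=67 shift=7
  byte[4]=0xC7 cont=1 payload=0x47=71: acc |= 71<<7 -> acc=9155 shift=14
  byte[5]=0x85 cont=1 payload=0x05=5: acc |= 5<<14 -> acc=91075 shift=21
  byte[6]=0x12 cont=0 payload=0x12=18: acc |= 18<<21 -> acc=37839811 shift=28 [end]
Varint 2: bytes[3:7] = C3 C7 85 12 -> value 37839811 (4 byte(s))
  byte[7]=0xCC cont=1 payload=0x4C=76: acc |= 76<<0 -> acc=76 shift=7
  byte[8]=0xB5 cont=1 payload=0x35=53: acc |= 53<<7 -> acc=6860 shift=14
  byte[9]=0x78 cont=0 payload=0x78=120: acc |= 120<<14 -> acc=1972940 shift=21 [end]
Varint 3: bytes[7:10] = CC B5 78 -> value 1972940 (3 byte(s))

Answer: 524632 37839811 1972940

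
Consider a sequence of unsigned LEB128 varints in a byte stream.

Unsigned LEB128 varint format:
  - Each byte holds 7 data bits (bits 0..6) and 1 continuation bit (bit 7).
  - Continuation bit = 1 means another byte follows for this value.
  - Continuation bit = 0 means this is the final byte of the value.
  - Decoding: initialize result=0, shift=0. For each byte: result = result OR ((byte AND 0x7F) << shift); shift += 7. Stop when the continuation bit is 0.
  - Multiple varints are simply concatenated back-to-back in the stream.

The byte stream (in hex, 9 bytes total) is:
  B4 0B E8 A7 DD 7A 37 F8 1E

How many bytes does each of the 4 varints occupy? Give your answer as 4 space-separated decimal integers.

Answer: 2 4 1 2

Derivation:
  byte[0]=0xB4 cont=1 payload=0x34=52: acc |= 52<<0 -> acc=52 shift=7
  byte[1]=0x0B cont=0 payload=0x0B=11: acc |= 11<<7 -> acc=1460 shift=14 [end]
Varint 1: bytes[0:2] = B4 0B -> value 1460 (2 byte(s))
  byte[2]=0xE8 cont=1 payload=0x68=104: acc |= 104<<0 -> acc=104 shift=7
  byte[3]=0xA7 cont=1 payload=0x27=39: acc |= 39<<7 -> acc=5096 shift=14
  byte[4]=0xDD cont=1 payload=0x5D=93: acc |= 93<<14 -> acc=1528808 shift=21
  byte[5]=0x7A cont=0 payload=0x7A=122: acc |= 122<<21 -> acc=257381352 shift=28 [end]
Varint 2: bytes[2:6] = E8 A7 DD 7A -> value 257381352 (4 byte(s))
  byte[6]=0x37 cont=0 payload=0x37=55: acc |= 55<<0 -> acc=55 shift=7 [end]
Varint 3: bytes[6:7] = 37 -> value 55 (1 byte(s))
  byte[7]=0xF8 cont=1 payload=0x78=120: acc |= 120<<0 -> acc=120 shift=7
  byte[8]=0x1E cont=0 payload=0x1E=30: acc |= 30<<7 -> acc=3960 shift=14 [end]
Varint 4: bytes[7:9] = F8 1E -> value 3960 (2 byte(s))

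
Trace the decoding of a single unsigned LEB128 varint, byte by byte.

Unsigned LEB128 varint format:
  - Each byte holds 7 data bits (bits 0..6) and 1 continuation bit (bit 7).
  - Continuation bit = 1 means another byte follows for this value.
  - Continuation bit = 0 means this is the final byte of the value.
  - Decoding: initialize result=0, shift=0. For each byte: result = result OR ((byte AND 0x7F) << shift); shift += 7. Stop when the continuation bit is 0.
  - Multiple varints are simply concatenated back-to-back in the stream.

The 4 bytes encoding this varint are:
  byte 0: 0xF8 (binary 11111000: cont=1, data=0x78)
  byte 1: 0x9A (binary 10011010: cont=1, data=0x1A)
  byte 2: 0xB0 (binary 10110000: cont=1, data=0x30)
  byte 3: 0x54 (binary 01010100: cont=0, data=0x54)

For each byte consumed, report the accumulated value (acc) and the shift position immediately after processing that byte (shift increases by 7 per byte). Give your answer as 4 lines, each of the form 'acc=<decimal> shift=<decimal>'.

Answer: acc=120 shift=7
acc=3448 shift=14
acc=789880 shift=21
acc=176950648 shift=28

Derivation:
byte 0=0xF8: payload=0x78=120, contrib = 120<<0 = 120; acc -> 120, shift -> 7
byte 1=0x9A: payload=0x1A=26, contrib = 26<<7 = 3328; acc -> 3448, shift -> 14
byte 2=0xB0: payload=0x30=48, contrib = 48<<14 = 786432; acc -> 789880, shift -> 21
byte 3=0x54: payload=0x54=84, contrib = 84<<21 = 176160768; acc -> 176950648, shift -> 28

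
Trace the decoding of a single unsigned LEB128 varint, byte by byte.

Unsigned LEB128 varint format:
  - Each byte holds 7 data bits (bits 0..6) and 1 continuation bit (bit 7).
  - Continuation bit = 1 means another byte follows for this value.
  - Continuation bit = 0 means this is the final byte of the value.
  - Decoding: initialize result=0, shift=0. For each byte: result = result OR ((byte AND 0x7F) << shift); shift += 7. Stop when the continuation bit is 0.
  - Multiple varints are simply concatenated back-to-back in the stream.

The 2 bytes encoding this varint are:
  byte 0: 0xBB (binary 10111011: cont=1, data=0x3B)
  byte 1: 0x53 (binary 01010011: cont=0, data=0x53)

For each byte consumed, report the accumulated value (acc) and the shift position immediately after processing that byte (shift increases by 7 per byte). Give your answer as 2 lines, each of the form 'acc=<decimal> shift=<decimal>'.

byte 0=0xBB: payload=0x3B=59, contrib = 59<<0 = 59; acc -> 59, shift -> 7
byte 1=0x53: payload=0x53=83, contrib = 83<<7 = 10624; acc -> 10683, shift -> 14

Answer: acc=59 shift=7
acc=10683 shift=14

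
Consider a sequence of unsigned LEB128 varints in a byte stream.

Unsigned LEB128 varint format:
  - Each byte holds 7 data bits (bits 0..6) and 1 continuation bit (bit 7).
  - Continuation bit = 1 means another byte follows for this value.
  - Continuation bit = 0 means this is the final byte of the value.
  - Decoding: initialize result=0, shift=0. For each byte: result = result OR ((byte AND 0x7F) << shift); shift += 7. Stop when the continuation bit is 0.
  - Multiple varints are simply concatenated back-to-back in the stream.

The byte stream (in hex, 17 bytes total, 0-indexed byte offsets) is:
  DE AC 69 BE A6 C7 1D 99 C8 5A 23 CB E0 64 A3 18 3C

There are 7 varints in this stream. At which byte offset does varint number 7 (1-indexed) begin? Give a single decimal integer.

  byte[0]=0xDE cont=1 payload=0x5E=94: acc |= 94<<0 -> acc=94 shift=7
  byte[1]=0xAC cont=1 payload=0x2C=44: acc |= 44<<7 -> acc=5726 shift=14
  byte[2]=0x69 cont=0 payload=0x69=105: acc |= 105<<14 -> acc=1726046 shift=21 [end]
Varint 1: bytes[0:3] = DE AC 69 -> value 1726046 (3 byte(s))
  byte[3]=0xBE cont=1 payload=0x3E=62: acc |= 62<<0 -> acc=62 shift=7
  byte[4]=0xA6 cont=1 payload=0x26=38: acc |= 38<<7 -> acc=4926 shift=14
  byte[5]=0xC7 cont=1 payload=0x47=71: acc |= 71<<14 -> acc=1168190 shift=21
  byte[6]=0x1D cont=0 payload=0x1D=29: acc |= 29<<21 -> acc=61985598 shift=28 [end]
Varint 2: bytes[3:7] = BE A6 C7 1D -> value 61985598 (4 byte(s))
  byte[7]=0x99 cont=1 payload=0x19=25: acc |= 25<<0 -> acc=25 shift=7
  byte[8]=0xC8 cont=1 payload=0x48=72: acc |= 72<<7 -> acc=9241 shift=14
  byte[9]=0x5A cont=0 payload=0x5A=90: acc |= 90<<14 -> acc=1483801 shift=21 [end]
Varint 3: bytes[7:10] = 99 C8 5A -> value 1483801 (3 byte(s))
  byte[10]=0x23 cont=0 payload=0x23=35: acc |= 35<<0 -> acc=35 shift=7 [end]
Varint 4: bytes[10:11] = 23 -> value 35 (1 byte(s))
  byte[11]=0xCB cont=1 payload=0x4B=75: acc |= 75<<0 -> acc=75 shift=7
  byte[12]=0xE0 cont=1 payload=0x60=96: acc |= 96<<7 -> acc=12363 shift=14
  byte[13]=0x64 cont=0 payload=0x64=100: acc |= 100<<14 -> acc=1650763 shift=21 [end]
Varint 5: bytes[11:14] = CB E0 64 -> value 1650763 (3 byte(s))
  byte[14]=0xA3 cont=1 payload=0x23=35: acc |= 35<<0 -> acc=35 shift=7
  byte[15]=0x18 cont=0 payload=0x18=24: acc |= 24<<7 -> acc=3107 shift=14 [end]
Varint 6: bytes[14:16] = A3 18 -> value 3107 (2 byte(s))
  byte[16]=0x3C cont=0 payload=0x3C=60: acc |= 60<<0 -> acc=60 shift=7 [end]
Varint 7: bytes[16:17] = 3C -> value 60 (1 byte(s))

Answer: 16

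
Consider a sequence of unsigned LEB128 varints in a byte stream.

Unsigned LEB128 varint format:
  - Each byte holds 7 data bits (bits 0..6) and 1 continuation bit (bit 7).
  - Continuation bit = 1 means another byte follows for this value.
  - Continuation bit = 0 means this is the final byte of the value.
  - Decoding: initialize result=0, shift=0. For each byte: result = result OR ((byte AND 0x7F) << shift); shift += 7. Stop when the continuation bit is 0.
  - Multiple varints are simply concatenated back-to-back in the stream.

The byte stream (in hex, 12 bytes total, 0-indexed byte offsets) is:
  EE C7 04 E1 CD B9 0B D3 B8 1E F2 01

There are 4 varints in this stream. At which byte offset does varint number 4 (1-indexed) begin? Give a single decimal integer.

  byte[0]=0xEE cont=1 payload=0x6E=110: acc |= 110<<0 -> acc=110 shift=7
  byte[1]=0xC7 cont=1 payload=0x47=71: acc |= 71<<7 -> acc=9198 shift=14
  byte[2]=0x04 cont=0 payload=0x04=4: acc |= 4<<14 -> acc=74734 shift=21 [end]
Varint 1: bytes[0:3] = EE C7 04 -> value 74734 (3 byte(s))
  byte[3]=0xE1 cont=1 payload=0x61=97: acc |= 97<<0 -> acc=97 shift=7
  byte[4]=0xCD cont=1 payload=0x4D=77: acc |= 77<<7 -> acc=9953 shift=14
  byte[5]=0xB9 cont=1 payload=0x39=57: acc |= 57<<14 -> acc=943841 shift=21
  byte[6]=0x0B cont=0 payload=0x0B=11: acc |= 11<<21 -> acc=24012513 shift=28 [end]
Varint 2: bytes[3:7] = E1 CD B9 0B -> value 24012513 (4 byte(s))
  byte[7]=0xD3 cont=1 payload=0x53=83: acc |= 83<<0 -> acc=83 shift=7
  byte[8]=0xB8 cont=1 payload=0x38=56: acc |= 56<<7 -> acc=7251 shift=14
  byte[9]=0x1E cont=0 payload=0x1E=30: acc |= 30<<14 -> acc=498771 shift=21 [end]
Varint 3: bytes[7:10] = D3 B8 1E -> value 498771 (3 byte(s))
  byte[10]=0xF2 cont=1 payload=0x72=114: acc |= 114<<0 -> acc=114 shift=7
  byte[11]=0x01 cont=0 payload=0x01=1: acc |= 1<<7 -> acc=242 shift=14 [end]
Varint 4: bytes[10:12] = F2 01 -> value 242 (2 byte(s))

Answer: 10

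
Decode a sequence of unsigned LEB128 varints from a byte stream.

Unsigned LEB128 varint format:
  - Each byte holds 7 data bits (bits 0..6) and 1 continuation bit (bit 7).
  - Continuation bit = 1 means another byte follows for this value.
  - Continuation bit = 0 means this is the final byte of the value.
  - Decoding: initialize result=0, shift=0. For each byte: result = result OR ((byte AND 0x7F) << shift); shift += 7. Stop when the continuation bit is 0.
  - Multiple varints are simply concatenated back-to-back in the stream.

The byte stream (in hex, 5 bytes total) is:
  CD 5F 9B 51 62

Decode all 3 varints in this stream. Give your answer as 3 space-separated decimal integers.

Answer: 12237 10395 98

Derivation:
  byte[0]=0xCD cont=1 payload=0x4D=77: acc |= 77<<0 -> acc=77 shift=7
  byte[1]=0x5F cont=0 payload=0x5F=95: acc |= 95<<7 -> acc=12237 shift=14 [end]
Varint 1: bytes[0:2] = CD 5F -> value 12237 (2 byte(s))
  byte[2]=0x9B cont=1 payload=0x1B=27: acc |= 27<<0 -> acc=27 shift=7
  byte[3]=0x51 cont=0 payload=0x51=81: acc |= 81<<7 -> acc=10395 shift=14 [end]
Varint 2: bytes[2:4] = 9B 51 -> value 10395 (2 byte(s))
  byte[4]=0x62 cont=0 payload=0x62=98: acc |= 98<<0 -> acc=98 shift=7 [end]
Varint 3: bytes[4:5] = 62 -> value 98 (1 byte(s))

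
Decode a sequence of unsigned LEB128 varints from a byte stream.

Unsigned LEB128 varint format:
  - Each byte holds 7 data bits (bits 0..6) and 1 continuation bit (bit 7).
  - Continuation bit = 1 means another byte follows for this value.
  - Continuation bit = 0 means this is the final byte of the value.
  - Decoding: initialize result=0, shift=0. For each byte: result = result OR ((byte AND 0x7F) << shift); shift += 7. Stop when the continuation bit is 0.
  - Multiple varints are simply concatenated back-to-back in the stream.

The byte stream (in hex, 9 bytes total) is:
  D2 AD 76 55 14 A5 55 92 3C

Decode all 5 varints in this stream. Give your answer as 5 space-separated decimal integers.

Answer: 1939154 85 20 10917 7698

Derivation:
  byte[0]=0xD2 cont=1 payload=0x52=82: acc |= 82<<0 -> acc=82 shift=7
  byte[1]=0xAD cont=1 payload=0x2D=45: acc |= 45<<7 -> acc=5842 shift=14
  byte[2]=0x76 cont=0 payload=0x76=118: acc |= 118<<14 -> acc=1939154 shift=21 [end]
Varint 1: bytes[0:3] = D2 AD 76 -> value 1939154 (3 byte(s))
  byte[3]=0x55 cont=0 payload=0x55=85: acc |= 85<<0 -> acc=85 shift=7 [end]
Varint 2: bytes[3:4] = 55 -> value 85 (1 byte(s))
  byte[4]=0x14 cont=0 payload=0x14=20: acc |= 20<<0 -> acc=20 shift=7 [end]
Varint 3: bytes[4:5] = 14 -> value 20 (1 byte(s))
  byte[5]=0xA5 cont=1 payload=0x25=37: acc |= 37<<0 -> acc=37 shift=7
  byte[6]=0x55 cont=0 payload=0x55=85: acc |= 85<<7 -> acc=10917 shift=14 [end]
Varint 4: bytes[5:7] = A5 55 -> value 10917 (2 byte(s))
  byte[7]=0x92 cont=1 payload=0x12=18: acc |= 18<<0 -> acc=18 shift=7
  byte[8]=0x3C cont=0 payload=0x3C=60: acc |= 60<<7 -> acc=7698 shift=14 [end]
Varint 5: bytes[7:9] = 92 3C -> value 7698 (2 byte(s))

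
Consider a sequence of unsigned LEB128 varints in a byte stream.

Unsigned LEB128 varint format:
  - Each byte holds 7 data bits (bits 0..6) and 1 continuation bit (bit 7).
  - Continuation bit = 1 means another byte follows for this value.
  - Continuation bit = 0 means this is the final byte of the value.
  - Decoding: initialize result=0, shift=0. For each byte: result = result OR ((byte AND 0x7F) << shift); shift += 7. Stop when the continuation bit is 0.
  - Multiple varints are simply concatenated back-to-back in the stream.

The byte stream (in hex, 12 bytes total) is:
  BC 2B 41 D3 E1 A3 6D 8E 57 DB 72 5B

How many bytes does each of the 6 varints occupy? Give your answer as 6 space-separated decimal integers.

  byte[0]=0xBC cont=1 payload=0x3C=60: acc |= 60<<0 -> acc=60 shift=7
  byte[1]=0x2B cont=0 payload=0x2B=43: acc |= 43<<7 -> acc=5564 shift=14 [end]
Varint 1: bytes[0:2] = BC 2B -> value 5564 (2 byte(s))
  byte[2]=0x41 cont=0 payload=0x41=65: acc |= 65<<0 -> acc=65 shift=7 [end]
Varint 2: bytes[2:3] = 41 -> value 65 (1 byte(s))
  byte[3]=0xD3 cont=1 payload=0x53=83: acc |= 83<<0 -> acc=83 shift=7
  byte[4]=0xE1 cont=1 payload=0x61=97: acc |= 97<<7 -> acc=12499 shift=14
  byte[5]=0xA3 cont=1 payload=0x23=35: acc |= 35<<14 -> acc=585939 shift=21
  byte[6]=0x6D cont=0 payload=0x6D=109: acc |= 109<<21 -> acc=229175507 shift=28 [end]
Varint 3: bytes[3:7] = D3 E1 A3 6D -> value 229175507 (4 byte(s))
  byte[7]=0x8E cont=1 payload=0x0E=14: acc |= 14<<0 -> acc=14 shift=7
  byte[8]=0x57 cont=0 payload=0x57=87: acc |= 87<<7 -> acc=11150 shift=14 [end]
Varint 4: bytes[7:9] = 8E 57 -> value 11150 (2 byte(s))
  byte[9]=0xDB cont=1 payload=0x5B=91: acc |= 91<<0 -> acc=91 shift=7
  byte[10]=0x72 cont=0 payload=0x72=114: acc |= 114<<7 -> acc=14683 shift=14 [end]
Varint 5: bytes[9:11] = DB 72 -> value 14683 (2 byte(s))
  byte[11]=0x5B cont=0 payload=0x5B=91: acc |= 91<<0 -> acc=91 shift=7 [end]
Varint 6: bytes[11:12] = 5B -> value 91 (1 byte(s))

Answer: 2 1 4 2 2 1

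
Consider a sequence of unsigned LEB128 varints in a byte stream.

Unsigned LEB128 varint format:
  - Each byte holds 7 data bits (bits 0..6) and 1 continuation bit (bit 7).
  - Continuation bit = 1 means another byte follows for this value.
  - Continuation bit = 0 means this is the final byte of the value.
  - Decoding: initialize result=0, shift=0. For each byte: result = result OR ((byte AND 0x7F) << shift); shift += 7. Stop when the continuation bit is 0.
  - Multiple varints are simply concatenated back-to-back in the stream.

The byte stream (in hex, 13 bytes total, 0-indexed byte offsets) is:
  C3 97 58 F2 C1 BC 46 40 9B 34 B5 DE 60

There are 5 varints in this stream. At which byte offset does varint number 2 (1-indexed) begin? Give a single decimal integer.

Answer: 3

Derivation:
  byte[0]=0xC3 cont=1 payload=0x43=67: acc |= 67<<0 -> acc=67 shift=7
  byte[1]=0x97 cont=1 payload=0x17=23: acc |= 23<<7 -> acc=3011 shift=14
  byte[2]=0x58 cont=0 payload=0x58=88: acc |= 88<<14 -> acc=1444803 shift=21 [end]
Varint 1: bytes[0:3] = C3 97 58 -> value 1444803 (3 byte(s))
  byte[3]=0xF2 cont=1 payload=0x72=114: acc |= 114<<0 -> acc=114 shift=7
  byte[4]=0xC1 cont=1 payload=0x41=65: acc |= 65<<7 -> acc=8434 shift=14
  byte[5]=0xBC cont=1 payload=0x3C=60: acc |= 60<<14 -> acc=991474 shift=21
  byte[6]=0x46 cont=0 payload=0x46=70: acc |= 70<<21 -> acc=147792114 shift=28 [end]
Varint 2: bytes[3:7] = F2 C1 BC 46 -> value 147792114 (4 byte(s))
  byte[7]=0x40 cont=0 payload=0x40=64: acc |= 64<<0 -> acc=64 shift=7 [end]
Varint 3: bytes[7:8] = 40 -> value 64 (1 byte(s))
  byte[8]=0x9B cont=1 payload=0x1B=27: acc |= 27<<0 -> acc=27 shift=7
  byte[9]=0x34 cont=0 payload=0x34=52: acc |= 52<<7 -> acc=6683 shift=14 [end]
Varint 4: bytes[8:10] = 9B 34 -> value 6683 (2 byte(s))
  byte[10]=0xB5 cont=1 payload=0x35=53: acc |= 53<<0 -> acc=53 shift=7
  byte[11]=0xDE cont=1 payload=0x5E=94: acc |= 94<<7 -> acc=12085 shift=14
  byte[12]=0x60 cont=0 payload=0x60=96: acc |= 96<<14 -> acc=1584949 shift=21 [end]
Varint 5: bytes[10:13] = B5 DE 60 -> value 1584949 (3 byte(s))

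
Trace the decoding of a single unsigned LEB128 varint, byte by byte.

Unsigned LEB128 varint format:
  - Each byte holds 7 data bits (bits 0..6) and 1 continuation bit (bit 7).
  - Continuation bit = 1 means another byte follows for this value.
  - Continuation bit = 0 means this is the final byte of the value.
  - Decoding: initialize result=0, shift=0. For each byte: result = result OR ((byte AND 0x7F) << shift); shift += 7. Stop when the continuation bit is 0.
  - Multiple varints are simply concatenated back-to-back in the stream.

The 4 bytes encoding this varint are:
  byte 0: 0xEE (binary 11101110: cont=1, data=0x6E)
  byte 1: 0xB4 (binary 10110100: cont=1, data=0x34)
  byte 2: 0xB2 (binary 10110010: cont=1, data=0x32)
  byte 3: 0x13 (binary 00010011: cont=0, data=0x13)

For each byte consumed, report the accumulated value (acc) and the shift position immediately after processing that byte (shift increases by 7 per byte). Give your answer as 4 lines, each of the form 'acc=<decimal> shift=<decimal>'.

Answer: acc=110 shift=7
acc=6766 shift=14
acc=825966 shift=21
acc=40671854 shift=28

Derivation:
byte 0=0xEE: payload=0x6E=110, contrib = 110<<0 = 110; acc -> 110, shift -> 7
byte 1=0xB4: payload=0x34=52, contrib = 52<<7 = 6656; acc -> 6766, shift -> 14
byte 2=0xB2: payload=0x32=50, contrib = 50<<14 = 819200; acc -> 825966, shift -> 21
byte 3=0x13: payload=0x13=19, contrib = 19<<21 = 39845888; acc -> 40671854, shift -> 28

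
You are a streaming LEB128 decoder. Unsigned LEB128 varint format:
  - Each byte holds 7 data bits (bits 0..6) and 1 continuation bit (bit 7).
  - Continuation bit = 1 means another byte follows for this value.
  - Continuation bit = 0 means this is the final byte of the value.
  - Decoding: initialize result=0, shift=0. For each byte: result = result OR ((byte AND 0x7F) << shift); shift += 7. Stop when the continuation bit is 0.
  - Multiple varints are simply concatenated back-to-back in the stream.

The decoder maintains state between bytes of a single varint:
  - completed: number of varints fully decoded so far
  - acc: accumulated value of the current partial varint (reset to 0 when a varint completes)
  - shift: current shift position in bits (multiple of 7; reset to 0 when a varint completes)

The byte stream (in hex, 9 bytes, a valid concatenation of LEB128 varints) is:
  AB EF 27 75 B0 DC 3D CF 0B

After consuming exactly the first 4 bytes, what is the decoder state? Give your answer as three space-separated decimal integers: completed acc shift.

Answer: 2 0 0

Derivation:
byte[0]=0xAB cont=1 payload=0x2B: acc |= 43<<0 -> completed=0 acc=43 shift=7
byte[1]=0xEF cont=1 payload=0x6F: acc |= 111<<7 -> completed=0 acc=14251 shift=14
byte[2]=0x27 cont=0 payload=0x27: varint #1 complete (value=653227); reset -> completed=1 acc=0 shift=0
byte[3]=0x75 cont=0 payload=0x75: varint #2 complete (value=117); reset -> completed=2 acc=0 shift=0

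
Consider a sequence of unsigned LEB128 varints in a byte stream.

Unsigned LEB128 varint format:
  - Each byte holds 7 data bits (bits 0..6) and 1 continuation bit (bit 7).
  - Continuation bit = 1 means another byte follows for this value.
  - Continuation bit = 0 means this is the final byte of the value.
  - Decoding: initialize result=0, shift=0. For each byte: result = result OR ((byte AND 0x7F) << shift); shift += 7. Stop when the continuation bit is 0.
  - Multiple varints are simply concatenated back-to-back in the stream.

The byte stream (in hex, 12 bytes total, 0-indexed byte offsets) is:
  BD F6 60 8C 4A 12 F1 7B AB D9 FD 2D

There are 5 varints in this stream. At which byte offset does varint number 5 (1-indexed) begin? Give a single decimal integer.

Answer: 8

Derivation:
  byte[0]=0xBD cont=1 payload=0x3D=61: acc |= 61<<0 -> acc=61 shift=7
  byte[1]=0xF6 cont=1 payload=0x76=118: acc |= 118<<7 -> acc=15165 shift=14
  byte[2]=0x60 cont=0 payload=0x60=96: acc |= 96<<14 -> acc=1588029 shift=21 [end]
Varint 1: bytes[0:3] = BD F6 60 -> value 1588029 (3 byte(s))
  byte[3]=0x8C cont=1 payload=0x0C=12: acc |= 12<<0 -> acc=12 shift=7
  byte[4]=0x4A cont=0 payload=0x4A=74: acc |= 74<<7 -> acc=9484 shift=14 [end]
Varint 2: bytes[3:5] = 8C 4A -> value 9484 (2 byte(s))
  byte[5]=0x12 cont=0 payload=0x12=18: acc |= 18<<0 -> acc=18 shift=7 [end]
Varint 3: bytes[5:6] = 12 -> value 18 (1 byte(s))
  byte[6]=0xF1 cont=1 payload=0x71=113: acc |= 113<<0 -> acc=113 shift=7
  byte[7]=0x7B cont=0 payload=0x7B=123: acc |= 123<<7 -> acc=15857 shift=14 [end]
Varint 4: bytes[6:8] = F1 7B -> value 15857 (2 byte(s))
  byte[8]=0xAB cont=1 payload=0x2B=43: acc |= 43<<0 -> acc=43 shift=7
  byte[9]=0xD9 cont=1 payload=0x59=89: acc |= 89<<7 -> acc=11435 shift=14
  byte[10]=0xFD cont=1 payload=0x7D=125: acc |= 125<<14 -> acc=2059435 shift=21
  byte[11]=0x2D cont=0 payload=0x2D=45: acc |= 45<<21 -> acc=96431275 shift=28 [end]
Varint 5: bytes[8:12] = AB D9 FD 2D -> value 96431275 (4 byte(s))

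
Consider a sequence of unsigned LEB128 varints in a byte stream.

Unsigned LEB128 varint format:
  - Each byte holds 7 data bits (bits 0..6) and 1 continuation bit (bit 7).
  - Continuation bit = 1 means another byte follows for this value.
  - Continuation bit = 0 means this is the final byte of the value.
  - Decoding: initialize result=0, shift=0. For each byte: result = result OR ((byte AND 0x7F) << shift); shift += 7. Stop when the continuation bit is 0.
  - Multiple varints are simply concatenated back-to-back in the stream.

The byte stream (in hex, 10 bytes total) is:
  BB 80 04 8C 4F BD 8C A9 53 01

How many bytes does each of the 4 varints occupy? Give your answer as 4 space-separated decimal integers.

  byte[0]=0xBB cont=1 payload=0x3B=59: acc |= 59<<0 -> acc=59 shift=7
  byte[1]=0x80 cont=1 payload=0x00=0: acc |= 0<<7 -> acc=59 shift=14
  byte[2]=0x04 cont=0 payload=0x04=4: acc |= 4<<14 -> acc=65595 shift=21 [end]
Varint 1: bytes[0:3] = BB 80 04 -> value 65595 (3 byte(s))
  byte[3]=0x8C cont=1 payload=0x0C=12: acc |= 12<<0 -> acc=12 shift=7
  byte[4]=0x4F cont=0 payload=0x4F=79: acc |= 79<<7 -> acc=10124 shift=14 [end]
Varint 2: bytes[3:5] = 8C 4F -> value 10124 (2 byte(s))
  byte[5]=0xBD cont=1 payload=0x3D=61: acc |= 61<<0 -> acc=61 shift=7
  byte[6]=0x8C cont=1 payload=0x0C=12: acc |= 12<<7 -> acc=1597 shift=14
  byte[7]=0xA9 cont=1 payload=0x29=41: acc |= 41<<14 -> acc=673341 shift=21
  byte[8]=0x53 cont=0 payload=0x53=83: acc |= 83<<21 -> acc=174736957 shift=28 [end]
Varint 3: bytes[5:9] = BD 8C A9 53 -> value 174736957 (4 byte(s))
  byte[9]=0x01 cont=0 payload=0x01=1: acc |= 1<<0 -> acc=1 shift=7 [end]
Varint 4: bytes[9:10] = 01 -> value 1 (1 byte(s))

Answer: 3 2 4 1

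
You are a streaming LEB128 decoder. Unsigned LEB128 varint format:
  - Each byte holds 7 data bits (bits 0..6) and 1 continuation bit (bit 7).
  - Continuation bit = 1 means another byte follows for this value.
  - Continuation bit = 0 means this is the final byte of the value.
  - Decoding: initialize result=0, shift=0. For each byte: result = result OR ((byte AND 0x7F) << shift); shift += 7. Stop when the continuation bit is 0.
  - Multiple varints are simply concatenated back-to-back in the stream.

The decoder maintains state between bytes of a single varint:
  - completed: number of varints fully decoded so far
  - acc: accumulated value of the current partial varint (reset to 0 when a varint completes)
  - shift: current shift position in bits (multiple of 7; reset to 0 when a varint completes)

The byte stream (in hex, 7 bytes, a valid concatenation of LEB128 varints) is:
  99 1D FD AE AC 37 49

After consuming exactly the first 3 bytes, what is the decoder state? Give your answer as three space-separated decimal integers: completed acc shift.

Answer: 1 125 7

Derivation:
byte[0]=0x99 cont=1 payload=0x19: acc |= 25<<0 -> completed=0 acc=25 shift=7
byte[1]=0x1D cont=0 payload=0x1D: varint #1 complete (value=3737); reset -> completed=1 acc=0 shift=0
byte[2]=0xFD cont=1 payload=0x7D: acc |= 125<<0 -> completed=1 acc=125 shift=7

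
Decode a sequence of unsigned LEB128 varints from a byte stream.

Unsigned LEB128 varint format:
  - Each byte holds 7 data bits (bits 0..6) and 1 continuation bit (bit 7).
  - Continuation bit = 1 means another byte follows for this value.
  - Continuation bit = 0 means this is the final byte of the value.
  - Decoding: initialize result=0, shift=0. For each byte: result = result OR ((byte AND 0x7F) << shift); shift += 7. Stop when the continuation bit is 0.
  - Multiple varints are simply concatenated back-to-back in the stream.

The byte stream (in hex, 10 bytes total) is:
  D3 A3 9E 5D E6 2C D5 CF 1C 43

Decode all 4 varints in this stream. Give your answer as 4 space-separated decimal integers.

Answer: 195531219 5734 468949 67

Derivation:
  byte[0]=0xD3 cont=1 payload=0x53=83: acc |= 83<<0 -> acc=83 shift=7
  byte[1]=0xA3 cont=1 payload=0x23=35: acc |= 35<<7 -> acc=4563 shift=14
  byte[2]=0x9E cont=1 payload=0x1E=30: acc |= 30<<14 -> acc=496083 shift=21
  byte[3]=0x5D cont=0 payload=0x5D=93: acc |= 93<<21 -> acc=195531219 shift=28 [end]
Varint 1: bytes[0:4] = D3 A3 9E 5D -> value 195531219 (4 byte(s))
  byte[4]=0xE6 cont=1 payload=0x66=102: acc |= 102<<0 -> acc=102 shift=7
  byte[5]=0x2C cont=0 payload=0x2C=44: acc |= 44<<7 -> acc=5734 shift=14 [end]
Varint 2: bytes[4:6] = E6 2C -> value 5734 (2 byte(s))
  byte[6]=0xD5 cont=1 payload=0x55=85: acc |= 85<<0 -> acc=85 shift=7
  byte[7]=0xCF cont=1 payload=0x4F=79: acc |= 79<<7 -> acc=10197 shift=14
  byte[8]=0x1C cont=0 payload=0x1C=28: acc |= 28<<14 -> acc=468949 shift=21 [end]
Varint 3: bytes[6:9] = D5 CF 1C -> value 468949 (3 byte(s))
  byte[9]=0x43 cont=0 payload=0x43=67: acc |= 67<<0 -> acc=67 shift=7 [end]
Varint 4: bytes[9:10] = 43 -> value 67 (1 byte(s))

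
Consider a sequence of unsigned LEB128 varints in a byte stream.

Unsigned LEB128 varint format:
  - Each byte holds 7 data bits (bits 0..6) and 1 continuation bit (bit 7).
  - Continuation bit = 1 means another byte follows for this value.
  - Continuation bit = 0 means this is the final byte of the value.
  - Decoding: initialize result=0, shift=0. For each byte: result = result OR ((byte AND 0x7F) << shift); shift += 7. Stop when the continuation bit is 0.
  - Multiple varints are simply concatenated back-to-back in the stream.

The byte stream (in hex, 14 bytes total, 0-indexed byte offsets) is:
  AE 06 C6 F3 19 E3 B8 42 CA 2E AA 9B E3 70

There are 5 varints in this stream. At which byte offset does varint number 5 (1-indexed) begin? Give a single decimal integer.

Answer: 10

Derivation:
  byte[0]=0xAE cont=1 payload=0x2E=46: acc |= 46<<0 -> acc=46 shift=7
  byte[1]=0x06 cont=0 payload=0x06=6: acc |= 6<<7 -> acc=814 shift=14 [end]
Varint 1: bytes[0:2] = AE 06 -> value 814 (2 byte(s))
  byte[2]=0xC6 cont=1 payload=0x46=70: acc |= 70<<0 -> acc=70 shift=7
  byte[3]=0xF3 cont=1 payload=0x73=115: acc |= 115<<7 -> acc=14790 shift=14
  byte[4]=0x19 cont=0 payload=0x19=25: acc |= 25<<14 -> acc=424390 shift=21 [end]
Varint 2: bytes[2:5] = C6 F3 19 -> value 424390 (3 byte(s))
  byte[5]=0xE3 cont=1 payload=0x63=99: acc |= 99<<0 -> acc=99 shift=7
  byte[6]=0xB8 cont=1 payload=0x38=56: acc |= 56<<7 -> acc=7267 shift=14
  byte[7]=0x42 cont=0 payload=0x42=66: acc |= 66<<14 -> acc=1088611 shift=21 [end]
Varint 3: bytes[5:8] = E3 B8 42 -> value 1088611 (3 byte(s))
  byte[8]=0xCA cont=1 payload=0x4A=74: acc |= 74<<0 -> acc=74 shift=7
  byte[9]=0x2E cont=0 payload=0x2E=46: acc |= 46<<7 -> acc=5962 shift=14 [end]
Varint 4: bytes[8:10] = CA 2E -> value 5962 (2 byte(s))
  byte[10]=0xAA cont=1 payload=0x2A=42: acc |= 42<<0 -> acc=42 shift=7
  byte[11]=0x9B cont=1 payload=0x1B=27: acc |= 27<<7 -> acc=3498 shift=14
  byte[12]=0xE3 cont=1 payload=0x63=99: acc |= 99<<14 -> acc=1625514 shift=21
  byte[13]=0x70 cont=0 payload=0x70=112: acc |= 112<<21 -> acc=236506538 shift=28 [end]
Varint 5: bytes[10:14] = AA 9B E3 70 -> value 236506538 (4 byte(s))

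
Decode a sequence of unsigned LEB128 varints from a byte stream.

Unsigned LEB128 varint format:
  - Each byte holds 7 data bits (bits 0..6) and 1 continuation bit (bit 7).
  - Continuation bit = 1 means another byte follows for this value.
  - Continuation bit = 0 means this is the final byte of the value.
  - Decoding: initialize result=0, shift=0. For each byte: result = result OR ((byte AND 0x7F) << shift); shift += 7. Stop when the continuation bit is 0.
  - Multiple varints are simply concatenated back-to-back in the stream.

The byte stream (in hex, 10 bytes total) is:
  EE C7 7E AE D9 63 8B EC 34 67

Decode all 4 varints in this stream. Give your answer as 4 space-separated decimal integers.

Answer: 2073582 1633454 865803 103

Derivation:
  byte[0]=0xEE cont=1 payload=0x6E=110: acc |= 110<<0 -> acc=110 shift=7
  byte[1]=0xC7 cont=1 payload=0x47=71: acc |= 71<<7 -> acc=9198 shift=14
  byte[2]=0x7E cont=0 payload=0x7E=126: acc |= 126<<14 -> acc=2073582 shift=21 [end]
Varint 1: bytes[0:3] = EE C7 7E -> value 2073582 (3 byte(s))
  byte[3]=0xAE cont=1 payload=0x2E=46: acc |= 46<<0 -> acc=46 shift=7
  byte[4]=0xD9 cont=1 payload=0x59=89: acc |= 89<<7 -> acc=11438 shift=14
  byte[5]=0x63 cont=0 payload=0x63=99: acc |= 99<<14 -> acc=1633454 shift=21 [end]
Varint 2: bytes[3:6] = AE D9 63 -> value 1633454 (3 byte(s))
  byte[6]=0x8B cont=1 payload=0x0B=11: acc |= 11<<0 -> acc=11 shift=7
  byte[7]=0xEC cont=1 payload=0x6C=108: acc |= 108<<7 -> acc=13835 shift=14
  byte[8]=0x34 cont=0 payload=0x34=52: acc |= 52<<14 -> acc=865803 shift=21 [end]
Varint 3: bytes[6:9] = 8B EC 34 -> value 865803 (3 byte(s))
  byte[9]=0x67 cont=0 payload=0x67=103: acc |= 103<<0 -> acc=103 shift=7 [end]
Varint 4: bytes[9:10] = 67 -> value 103 (1 byte(s))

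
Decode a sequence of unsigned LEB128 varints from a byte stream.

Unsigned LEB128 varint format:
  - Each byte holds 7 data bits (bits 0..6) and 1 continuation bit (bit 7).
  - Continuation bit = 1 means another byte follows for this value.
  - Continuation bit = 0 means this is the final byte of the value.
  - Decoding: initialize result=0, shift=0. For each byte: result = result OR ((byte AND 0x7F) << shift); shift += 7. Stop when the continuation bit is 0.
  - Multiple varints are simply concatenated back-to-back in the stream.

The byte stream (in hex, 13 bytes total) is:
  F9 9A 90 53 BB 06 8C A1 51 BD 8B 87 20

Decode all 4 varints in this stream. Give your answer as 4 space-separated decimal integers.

  byte[0]=0xF9 cont=1 payload=0x79=121: acc |= 121<<0 -> acc=121 shift=7
  byte[1]=0x9A cont=1 payload=0x1A=26: acc |= 26<<7 -> acc=3449 shift=14
  byte[2]=0x90 cont=1 payload=0x10=16: acc |= 16<<14 -> acc=265593 shift=21
  byte[3]=0x53 cont=0 payload=0x53=83: acc |= 83<<21 -> acc=174329209 shift=28 [end]
Varint 1: bytes[0:4] = F9 9A 90 53 -> value 174329209 (4 byte(s))
  byte[4]=0xBB cont=1 payload=0x3B=59: acc |= 59<<0 -> acc=59 shift=7
  byte[5]=0x06 cont=0 payload=0x06=6: acc |= 6<<7 -> acc=827 shift=14 [end]
Varint 2: bytes[4:6] = BB 06 -> value 827 (2 byte(s))
  byte[6]=0x8C cont=1 payload=0x0C=12: acc |= 12<<0 -> acc=12 shift=7
  byte[7]=0xA1 cont=1 payload=0x21=33: acc |= 33<<7 -> acc=4236 shift=14
  byte[8]=0x51 cont=0 payload=0x51=81: acc |= 81<<14 -> acc=1331340 shift=21 [end]
Varint 3: bytes[6:9] = 8C A1 51 -> value 1331340 (3 byte(s))
  byte[9]=0xBD cont=1 payload=0x3D=61: acc |= 61<<0 -> acc=61 shift=7
  byte[10]=0x8B cont=1 payload=0x0B=11: acc |= 11<<7 -> acc=1469 shift=14
  byte[11]=0x87 cont=1 payload=0x07=7: acc |= 7<<14 -> acc=116157 shift=21
  byte[12]=0x20 cont=0 payload=0x20=32: acc |= 32<<21 -> acc=67225021 shift=28 [end]
Varint 4: bytes[9:13] = BD 8B 87 20 -> value 67225021 (4 byte(s))

Answer: 174329209 827 1331340 67225021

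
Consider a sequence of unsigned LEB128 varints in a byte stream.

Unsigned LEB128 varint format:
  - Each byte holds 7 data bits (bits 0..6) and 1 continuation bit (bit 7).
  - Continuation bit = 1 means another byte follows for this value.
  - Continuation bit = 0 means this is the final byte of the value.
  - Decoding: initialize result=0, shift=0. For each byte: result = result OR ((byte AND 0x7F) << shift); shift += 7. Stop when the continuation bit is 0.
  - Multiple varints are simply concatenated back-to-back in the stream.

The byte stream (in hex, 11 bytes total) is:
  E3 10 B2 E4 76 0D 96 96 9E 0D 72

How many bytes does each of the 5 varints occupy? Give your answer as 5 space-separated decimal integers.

Answer: 2 3 1 4 1

Derivation:
  byte[0]=0xE3 cont=1 payload=0x63=99: acc |= 99<<0 -> acc=99 shift=7
  byte[1]=0x10 cont=0 payload=0x10=16: acc |= 16<<7 -> acc=2147 shift=14 [end]
Varint 1: bytes[0:2] = E3 10 -> value 2147 (2 byte(s))
  byte[2]=0xB2 cont=1 payload=0x32=50: acc |= 50<<0 -> acc=50 shift=7
  byte[3]=0xE4 cont=1 payload=0x64=100: acc |= 100<<7 -> acc=12850 shift=14
  byte[4]=0x76 cont=0 payload=0x76=118: acc |= 118<<14 -> acc=1946162 shift=21 [end]
Varint 2: bytes[2:5] = B2 E4 76 -> value 1946162 (3 byte(s))
  byte[5]=0x0D cont=0 payload=0x0D=13: acc |= 13<<0 -> acc=13 shift=7 [end]
Varint 3: bytes[5:6] = 0D -> value 13 (1 byte(s))
  byte[6]=0x96 cont=1 payload=0x16=22: acc |= 22<<0 -> acc=22 shift=7
  byte[7]=0x96 cont=1 payload=0x16=22: acc |= 22<<7 -> acc=2838 shift=14
  byte[8]=0x9E cont=1 payload=0x1E=30: acc |= 30<<14 -> acc=494358 shift=21
  byte[9]=0x0D cont=0 payload=0x0D=13: acc |= 13<<21 -> acc=27757334 shift=28 [end]
Varint 4: bytes[6:10] = 96 96 9E 0D -> value 27757334 (4 byte(s))
  byte[10]=0x72 cont=0 payload=0x72=114: acc |= 114<<0 -> acc=114 shift=7 [end]
Varint 5: bytes[10:11] = 72 -> value 114 (1 byte(s))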